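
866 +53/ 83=71931/ 83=866.64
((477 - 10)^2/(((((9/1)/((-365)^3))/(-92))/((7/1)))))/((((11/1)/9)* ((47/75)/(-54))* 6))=-8916849807688853.97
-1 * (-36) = 36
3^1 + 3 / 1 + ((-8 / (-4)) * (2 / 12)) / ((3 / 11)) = 65 / 9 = 7.22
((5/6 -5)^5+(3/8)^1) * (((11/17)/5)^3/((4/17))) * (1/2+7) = -44962511/518400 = -86.73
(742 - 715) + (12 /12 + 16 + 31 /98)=4343 /98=44.32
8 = 8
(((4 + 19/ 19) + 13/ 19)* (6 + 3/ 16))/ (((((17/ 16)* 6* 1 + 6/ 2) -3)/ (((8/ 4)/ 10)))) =1782/ 1615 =1.10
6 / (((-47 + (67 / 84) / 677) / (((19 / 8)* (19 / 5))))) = -15397011 / 13363645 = -1.15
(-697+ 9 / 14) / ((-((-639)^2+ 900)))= 9749 / 5729094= 0.00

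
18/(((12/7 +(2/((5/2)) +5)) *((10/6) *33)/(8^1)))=1008/2893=0.35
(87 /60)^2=841 /400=2.10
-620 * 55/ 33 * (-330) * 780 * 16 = 4255680000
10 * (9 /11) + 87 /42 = 1579 /154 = 10.25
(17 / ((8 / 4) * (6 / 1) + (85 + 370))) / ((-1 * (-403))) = 17 / 188201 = 0.00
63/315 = 1/5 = 0.20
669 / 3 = 223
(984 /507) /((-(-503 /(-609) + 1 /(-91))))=-49938 /20969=-2.38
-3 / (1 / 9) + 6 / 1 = -21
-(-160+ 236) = -76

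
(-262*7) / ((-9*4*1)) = 50.94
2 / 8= 1 / 4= 0.25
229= 229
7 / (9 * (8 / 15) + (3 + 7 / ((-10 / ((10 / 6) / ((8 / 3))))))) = 0.95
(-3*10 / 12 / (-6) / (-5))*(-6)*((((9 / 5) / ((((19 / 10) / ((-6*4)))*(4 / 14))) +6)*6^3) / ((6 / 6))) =-150984 / 19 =-7946.53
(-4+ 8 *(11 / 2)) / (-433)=-40 / 433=-0.09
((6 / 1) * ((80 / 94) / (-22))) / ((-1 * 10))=0.02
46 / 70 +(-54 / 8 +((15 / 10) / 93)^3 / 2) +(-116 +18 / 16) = -2018101887 / 16682960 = -120.97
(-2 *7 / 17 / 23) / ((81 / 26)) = -364 / 31671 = -0.01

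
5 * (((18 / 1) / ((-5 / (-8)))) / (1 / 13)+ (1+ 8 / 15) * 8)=5800 / 3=1933.33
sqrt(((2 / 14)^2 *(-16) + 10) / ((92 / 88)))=2 *sqrt(59961) / 161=3.04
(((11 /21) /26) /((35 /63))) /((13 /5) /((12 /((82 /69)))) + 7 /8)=27324 /853307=0.03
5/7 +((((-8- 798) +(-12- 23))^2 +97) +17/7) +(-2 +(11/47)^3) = 514095582559/726761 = 707379.16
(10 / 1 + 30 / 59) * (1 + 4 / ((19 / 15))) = 48980 / 1121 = 43.69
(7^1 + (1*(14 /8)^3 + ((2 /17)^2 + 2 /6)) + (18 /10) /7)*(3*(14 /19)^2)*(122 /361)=10750377029 /1506510760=7.14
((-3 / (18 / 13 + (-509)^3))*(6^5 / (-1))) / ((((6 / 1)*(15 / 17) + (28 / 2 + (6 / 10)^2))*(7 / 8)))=-1031097600 / 100239113271689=-0.00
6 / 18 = 1 / 3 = 0.33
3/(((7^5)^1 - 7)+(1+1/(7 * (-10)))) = 70/392023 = 0.00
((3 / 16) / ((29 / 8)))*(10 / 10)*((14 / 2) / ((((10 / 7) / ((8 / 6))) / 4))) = 196 / 145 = 1.35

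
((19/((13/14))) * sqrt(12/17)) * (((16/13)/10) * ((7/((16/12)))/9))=7448 * sqrt(51)/43095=1.23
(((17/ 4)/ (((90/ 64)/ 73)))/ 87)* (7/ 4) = 17374/ 3915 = 4.44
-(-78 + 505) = -427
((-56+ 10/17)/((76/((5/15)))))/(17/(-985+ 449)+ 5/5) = -42076/167637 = -0.25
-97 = -97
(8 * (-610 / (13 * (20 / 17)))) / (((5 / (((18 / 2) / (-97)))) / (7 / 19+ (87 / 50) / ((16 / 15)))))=56735307 / 4791800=11.84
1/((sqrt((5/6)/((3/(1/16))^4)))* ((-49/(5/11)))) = -2304* sqrt(30)/539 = -23.41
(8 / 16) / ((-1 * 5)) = -0.10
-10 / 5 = -2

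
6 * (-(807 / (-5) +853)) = -20748 / 5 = -4149.60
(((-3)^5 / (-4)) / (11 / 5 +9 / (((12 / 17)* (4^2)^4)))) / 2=39813120 / 2883839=13.81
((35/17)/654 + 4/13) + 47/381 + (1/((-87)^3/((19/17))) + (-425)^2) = 727761622918485403/4029120406818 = 180625.43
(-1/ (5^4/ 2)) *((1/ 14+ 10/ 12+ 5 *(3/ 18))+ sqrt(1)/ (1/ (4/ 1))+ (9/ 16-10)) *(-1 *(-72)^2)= -268488/ 4375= -61.37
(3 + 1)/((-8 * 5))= -1/10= -0.10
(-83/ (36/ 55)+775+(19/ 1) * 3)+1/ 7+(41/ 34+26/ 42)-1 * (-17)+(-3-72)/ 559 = 1733870549/ 2394756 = 724.03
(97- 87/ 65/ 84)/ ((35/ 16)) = 706044/ 15925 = 44.34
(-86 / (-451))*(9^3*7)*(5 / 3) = 731430 / 451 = 1621.80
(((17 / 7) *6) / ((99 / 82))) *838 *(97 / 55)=226625368 / 12705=17837.49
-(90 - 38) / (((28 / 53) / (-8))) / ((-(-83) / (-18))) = -99216 / 581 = -170.77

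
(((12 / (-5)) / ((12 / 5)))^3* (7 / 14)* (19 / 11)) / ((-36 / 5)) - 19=-18.88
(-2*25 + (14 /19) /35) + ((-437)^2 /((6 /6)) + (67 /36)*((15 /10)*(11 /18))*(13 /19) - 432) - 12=7817142769 /41040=190476.19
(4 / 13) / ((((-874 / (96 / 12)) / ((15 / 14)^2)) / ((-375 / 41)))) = 337500 / 11413129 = 0.03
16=16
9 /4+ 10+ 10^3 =4049 /4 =1012.25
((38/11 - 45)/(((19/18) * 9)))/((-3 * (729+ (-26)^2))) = 914/880935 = 0.00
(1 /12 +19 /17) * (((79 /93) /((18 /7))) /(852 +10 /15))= 135485 /291182256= 0.00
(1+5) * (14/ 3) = 28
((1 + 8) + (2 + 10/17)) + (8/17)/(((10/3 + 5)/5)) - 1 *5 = 584/85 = 6.87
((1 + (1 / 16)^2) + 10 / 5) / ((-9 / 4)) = -769 / 576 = -1.34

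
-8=-8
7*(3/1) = 21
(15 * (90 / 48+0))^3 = 11390625 / 512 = 22247.31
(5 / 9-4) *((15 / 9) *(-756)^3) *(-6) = -14882797440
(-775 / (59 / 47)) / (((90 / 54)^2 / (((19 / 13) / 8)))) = -249147 / 6136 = -40.60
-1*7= -7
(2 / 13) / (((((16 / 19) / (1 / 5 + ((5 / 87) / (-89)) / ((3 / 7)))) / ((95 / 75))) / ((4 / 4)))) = 4161247 / 90593100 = 0.05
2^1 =2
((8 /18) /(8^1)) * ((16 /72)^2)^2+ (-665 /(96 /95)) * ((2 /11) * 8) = -1243473349 /1299078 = -957.20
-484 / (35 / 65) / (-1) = 6292 / 7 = 898.86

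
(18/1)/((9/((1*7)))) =14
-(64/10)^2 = -1024/25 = -40.96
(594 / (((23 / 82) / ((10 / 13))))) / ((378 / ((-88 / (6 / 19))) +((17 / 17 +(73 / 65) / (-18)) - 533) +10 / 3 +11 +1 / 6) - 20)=-9161974800 / 3030982021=-3.02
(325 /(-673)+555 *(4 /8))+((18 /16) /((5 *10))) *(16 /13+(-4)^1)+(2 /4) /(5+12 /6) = 1696591609 /6124300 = 277.03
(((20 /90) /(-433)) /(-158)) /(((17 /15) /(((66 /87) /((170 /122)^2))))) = 81862 /73105661085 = 0.00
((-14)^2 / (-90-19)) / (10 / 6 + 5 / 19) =-5586 / 5995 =-0.93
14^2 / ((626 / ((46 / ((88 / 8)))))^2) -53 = -628171513 / 11854249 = -52.99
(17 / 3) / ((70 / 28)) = 34 / 15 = 2.27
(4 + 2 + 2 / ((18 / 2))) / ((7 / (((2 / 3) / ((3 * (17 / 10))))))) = 160 / 1377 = 0.12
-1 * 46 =-46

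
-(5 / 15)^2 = -1 / 9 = -0.11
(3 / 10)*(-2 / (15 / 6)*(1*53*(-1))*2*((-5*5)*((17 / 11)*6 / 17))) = -3816 / 11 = -346.91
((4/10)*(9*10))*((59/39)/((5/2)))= 1416/65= 21.78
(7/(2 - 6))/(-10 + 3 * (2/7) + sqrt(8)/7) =7 * sqrt(2)/1168 + 14/73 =0.20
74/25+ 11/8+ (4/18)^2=71027/16200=4.38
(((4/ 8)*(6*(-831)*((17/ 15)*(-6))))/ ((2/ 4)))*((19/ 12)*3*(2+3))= 805239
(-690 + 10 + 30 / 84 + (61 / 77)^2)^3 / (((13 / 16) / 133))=-19836111738629919973986 / 387070134451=-51246815429.88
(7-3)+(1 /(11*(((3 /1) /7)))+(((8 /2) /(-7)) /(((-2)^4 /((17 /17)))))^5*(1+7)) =299030111 /70992768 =4.21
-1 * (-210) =210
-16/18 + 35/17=179/153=1.17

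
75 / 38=1.97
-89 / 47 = -1.89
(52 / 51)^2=2704 / 2601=1.04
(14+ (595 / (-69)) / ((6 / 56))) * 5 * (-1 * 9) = 68810 / 23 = 2991.74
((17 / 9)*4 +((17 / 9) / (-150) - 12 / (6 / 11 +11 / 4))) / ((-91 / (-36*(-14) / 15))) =-610988 / 424125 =-1.44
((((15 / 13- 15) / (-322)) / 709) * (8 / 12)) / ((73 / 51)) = 3060 / 108327401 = 0.00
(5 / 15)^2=1 / 9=0.11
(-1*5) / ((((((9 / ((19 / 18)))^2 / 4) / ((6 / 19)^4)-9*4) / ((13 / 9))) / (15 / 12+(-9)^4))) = -104996 / 3969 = -26.45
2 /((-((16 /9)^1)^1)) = -9 /8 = -1.12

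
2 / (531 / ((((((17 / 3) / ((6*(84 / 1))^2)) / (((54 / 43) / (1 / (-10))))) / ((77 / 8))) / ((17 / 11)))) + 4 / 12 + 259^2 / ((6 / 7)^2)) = -3096 / 6882912430697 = -0.00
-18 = -18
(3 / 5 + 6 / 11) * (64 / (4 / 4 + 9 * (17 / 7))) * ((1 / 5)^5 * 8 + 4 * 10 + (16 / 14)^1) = 113407056 / 859375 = 131.96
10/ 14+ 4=33/ 7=4.71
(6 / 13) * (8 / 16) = 3 / 13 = 0.23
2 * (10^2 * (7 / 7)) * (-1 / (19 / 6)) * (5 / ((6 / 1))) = -1000 / 19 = -52.63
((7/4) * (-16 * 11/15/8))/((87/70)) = -539/261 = -2.07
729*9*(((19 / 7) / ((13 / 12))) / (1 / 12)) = 17950896 / 91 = 197262.59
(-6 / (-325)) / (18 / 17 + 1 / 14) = 1428 / 87425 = 0.02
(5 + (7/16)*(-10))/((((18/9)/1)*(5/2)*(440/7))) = 7/3520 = 0.00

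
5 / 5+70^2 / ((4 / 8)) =9801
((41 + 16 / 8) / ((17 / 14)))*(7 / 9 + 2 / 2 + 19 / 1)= 6622 / 9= 735.78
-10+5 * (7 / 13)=-95 / 13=-7.31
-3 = -3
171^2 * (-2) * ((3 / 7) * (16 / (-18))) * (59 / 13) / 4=2300292 / 91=25277.93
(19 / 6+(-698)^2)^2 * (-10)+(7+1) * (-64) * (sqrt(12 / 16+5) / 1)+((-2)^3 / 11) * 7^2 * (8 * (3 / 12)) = -469994230051807 / 198 - 256 * sqrt(23) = -2373708233812.62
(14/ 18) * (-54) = -42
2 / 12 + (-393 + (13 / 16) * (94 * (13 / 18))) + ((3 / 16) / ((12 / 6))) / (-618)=-20033509 / 59328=-337.67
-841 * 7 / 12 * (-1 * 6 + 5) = 5887 / 12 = 490.58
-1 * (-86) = 86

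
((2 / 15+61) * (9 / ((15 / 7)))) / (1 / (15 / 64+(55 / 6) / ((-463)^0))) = 2317259 / 960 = 2413.81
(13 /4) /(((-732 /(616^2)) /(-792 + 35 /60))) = 732000269 /549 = 1333333.82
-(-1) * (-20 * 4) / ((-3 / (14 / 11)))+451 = 16003 / 33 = 484.94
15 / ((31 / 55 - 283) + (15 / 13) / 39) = -139425 / 2624971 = -0.05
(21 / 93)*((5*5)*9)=1575 / 31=50.81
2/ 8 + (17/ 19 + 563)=42875/ 76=564.14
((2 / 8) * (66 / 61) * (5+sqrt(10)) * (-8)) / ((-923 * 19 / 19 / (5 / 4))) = 165 * sqrt(10) / 56303+825 / 56303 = 0.02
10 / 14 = 5 / 7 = 0.71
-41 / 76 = -0.54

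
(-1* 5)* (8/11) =-40/11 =-3.64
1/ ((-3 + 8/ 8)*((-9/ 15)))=5/ 6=0.83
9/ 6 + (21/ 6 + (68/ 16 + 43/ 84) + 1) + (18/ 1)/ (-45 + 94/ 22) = 10.32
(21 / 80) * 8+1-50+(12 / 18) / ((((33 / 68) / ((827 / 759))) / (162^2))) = 1091922613 / 27830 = 39235.45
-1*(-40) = 40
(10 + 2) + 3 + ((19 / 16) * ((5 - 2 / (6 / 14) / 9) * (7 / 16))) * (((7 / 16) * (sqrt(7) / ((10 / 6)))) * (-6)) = 5.30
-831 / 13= -63.92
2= 2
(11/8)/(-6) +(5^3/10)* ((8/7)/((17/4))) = 17891/5712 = 3.13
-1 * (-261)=261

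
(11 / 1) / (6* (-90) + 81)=-11 / 459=-0.02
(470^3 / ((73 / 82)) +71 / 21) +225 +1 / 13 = 2324186230937 / 19929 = 116623324.35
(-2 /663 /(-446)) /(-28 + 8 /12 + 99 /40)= -40 /147011189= -0.00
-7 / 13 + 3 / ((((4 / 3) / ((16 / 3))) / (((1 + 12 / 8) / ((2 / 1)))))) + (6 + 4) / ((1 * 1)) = 318 / 13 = 24.46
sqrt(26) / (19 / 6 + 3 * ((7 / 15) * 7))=30 * sqrt(26) / 389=0.39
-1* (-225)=225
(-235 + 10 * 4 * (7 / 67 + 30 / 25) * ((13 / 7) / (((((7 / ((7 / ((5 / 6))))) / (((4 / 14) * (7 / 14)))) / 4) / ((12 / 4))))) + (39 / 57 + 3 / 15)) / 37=-10844339 / 11539745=-0.94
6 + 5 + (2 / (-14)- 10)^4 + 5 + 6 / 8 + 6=101865215 / 9604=10606.54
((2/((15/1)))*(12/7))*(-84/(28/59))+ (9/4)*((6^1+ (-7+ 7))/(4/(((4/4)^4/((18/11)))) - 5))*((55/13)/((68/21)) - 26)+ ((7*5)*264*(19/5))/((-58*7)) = -342.64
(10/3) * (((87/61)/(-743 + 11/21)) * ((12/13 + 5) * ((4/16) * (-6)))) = 703395/12364456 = 0.06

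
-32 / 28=-8 / 7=-1.14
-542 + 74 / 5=-2636 / 5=-527.20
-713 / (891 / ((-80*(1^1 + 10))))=57040 / 81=704.20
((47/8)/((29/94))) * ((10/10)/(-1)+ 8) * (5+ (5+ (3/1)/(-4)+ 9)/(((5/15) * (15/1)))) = 2365839/2320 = 1019.76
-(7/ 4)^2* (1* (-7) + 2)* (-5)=-1225/ 16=-76.56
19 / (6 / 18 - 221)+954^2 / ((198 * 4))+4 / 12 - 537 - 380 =2538326 / 10923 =232.38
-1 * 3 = -3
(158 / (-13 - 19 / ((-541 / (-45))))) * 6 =-128217 / 1972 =-65.02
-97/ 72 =-1.35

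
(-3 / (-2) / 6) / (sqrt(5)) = sqrt(5) / 20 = 0.11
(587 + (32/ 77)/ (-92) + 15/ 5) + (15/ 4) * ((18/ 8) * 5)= 17913537/ 28336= 632.18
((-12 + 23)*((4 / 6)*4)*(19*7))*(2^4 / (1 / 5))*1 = 936320 / 3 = 312106.67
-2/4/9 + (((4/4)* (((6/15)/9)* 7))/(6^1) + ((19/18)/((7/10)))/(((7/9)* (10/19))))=24343/6615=3.68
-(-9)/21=3/7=0.43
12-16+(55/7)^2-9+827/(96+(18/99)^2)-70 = -1029251/81340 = -12.65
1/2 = 0.50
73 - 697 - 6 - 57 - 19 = -706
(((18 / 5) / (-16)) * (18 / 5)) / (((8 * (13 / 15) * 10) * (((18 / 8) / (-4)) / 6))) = 81 / 650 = 0.12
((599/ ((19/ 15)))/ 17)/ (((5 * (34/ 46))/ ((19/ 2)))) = 41331/ 578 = 71.51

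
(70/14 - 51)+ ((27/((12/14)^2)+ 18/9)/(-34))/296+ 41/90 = -82511647/1811520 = -45.55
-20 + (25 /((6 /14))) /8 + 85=1735 /24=72.29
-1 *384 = -384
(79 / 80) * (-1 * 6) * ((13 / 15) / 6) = -1027 / 1200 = -0.86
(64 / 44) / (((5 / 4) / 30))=384 / 11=34.91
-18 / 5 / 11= -18 / 55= -0.33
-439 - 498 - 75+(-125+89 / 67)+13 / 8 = -607849 / 536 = -1134.05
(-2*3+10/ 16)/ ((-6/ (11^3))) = 57233/ 48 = 1192.35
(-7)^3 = -343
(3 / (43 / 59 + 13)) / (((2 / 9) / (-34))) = -1003 / 30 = -33.43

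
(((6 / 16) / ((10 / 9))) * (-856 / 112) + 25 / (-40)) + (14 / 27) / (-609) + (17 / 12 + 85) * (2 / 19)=5.89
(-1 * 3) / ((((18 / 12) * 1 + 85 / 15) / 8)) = -144 / 43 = -3.35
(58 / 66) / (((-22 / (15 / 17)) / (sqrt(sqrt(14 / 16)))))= -145 * 14^(1 / 4) / 8228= -0.03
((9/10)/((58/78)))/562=351/162980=0.00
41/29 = 1.41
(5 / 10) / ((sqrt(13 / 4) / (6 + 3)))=9 * sqrt(13) / 13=2.50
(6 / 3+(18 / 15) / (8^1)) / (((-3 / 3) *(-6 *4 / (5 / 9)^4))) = 5375 / 629856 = 0.01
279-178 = 101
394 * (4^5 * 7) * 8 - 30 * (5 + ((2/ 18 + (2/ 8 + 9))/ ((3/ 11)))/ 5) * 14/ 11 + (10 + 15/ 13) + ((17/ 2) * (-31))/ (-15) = 290773347583/ 12870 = 22593111.70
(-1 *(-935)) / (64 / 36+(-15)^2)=8415 / 2041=4.12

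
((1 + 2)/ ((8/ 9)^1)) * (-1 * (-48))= 162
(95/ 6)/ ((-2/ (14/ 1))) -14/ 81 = -17983/ 162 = -111.01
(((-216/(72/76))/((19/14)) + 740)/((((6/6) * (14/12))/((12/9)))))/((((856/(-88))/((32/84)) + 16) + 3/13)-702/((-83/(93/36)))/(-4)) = -217250176/4907105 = -44.27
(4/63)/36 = 1/567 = 0.00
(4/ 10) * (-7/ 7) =-2/ 5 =-0.40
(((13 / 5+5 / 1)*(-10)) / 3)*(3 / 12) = -19 / 3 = -6.33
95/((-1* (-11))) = 95/11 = 8.64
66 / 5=13.20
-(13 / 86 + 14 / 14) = -99 / 86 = -1.15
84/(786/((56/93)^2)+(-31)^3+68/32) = -0.00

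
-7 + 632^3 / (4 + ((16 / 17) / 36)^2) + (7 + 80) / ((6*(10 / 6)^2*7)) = 517061386553743 / 8194550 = 63098203.87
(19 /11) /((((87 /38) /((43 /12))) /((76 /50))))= 294937 /71775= 4.11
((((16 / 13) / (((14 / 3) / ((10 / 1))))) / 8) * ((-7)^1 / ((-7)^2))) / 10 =-3 / 637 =-0.00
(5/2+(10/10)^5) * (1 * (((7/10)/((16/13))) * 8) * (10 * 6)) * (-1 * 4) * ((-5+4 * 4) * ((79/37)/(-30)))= 553553/185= 2992.18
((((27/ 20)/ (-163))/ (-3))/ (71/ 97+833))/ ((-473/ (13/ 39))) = -291/ 124703006560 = -0.00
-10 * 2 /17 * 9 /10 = -18 /17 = -1.06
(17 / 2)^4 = 83521 / 16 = 5220.06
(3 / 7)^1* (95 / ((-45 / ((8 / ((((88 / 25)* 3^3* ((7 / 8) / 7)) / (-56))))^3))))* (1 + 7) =30507008000000 / 78594219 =388158.42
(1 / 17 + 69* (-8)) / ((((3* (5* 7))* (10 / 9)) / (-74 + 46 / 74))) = 15284907 / 44030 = 347.15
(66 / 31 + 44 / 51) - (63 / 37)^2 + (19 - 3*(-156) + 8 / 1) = 1071572936 / 2164389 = 495.09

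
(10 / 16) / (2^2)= 5 / 32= 0.16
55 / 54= 1.02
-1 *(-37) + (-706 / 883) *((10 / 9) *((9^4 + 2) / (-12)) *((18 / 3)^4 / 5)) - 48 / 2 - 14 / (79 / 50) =8785363029 / 69757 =125942.39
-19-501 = -520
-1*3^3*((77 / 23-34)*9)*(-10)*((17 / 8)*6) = -43685325 / 46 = -949680.98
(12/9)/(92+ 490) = 2/873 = 0.00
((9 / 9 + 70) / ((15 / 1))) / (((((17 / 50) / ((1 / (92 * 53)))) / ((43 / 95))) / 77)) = 235081 / 2362422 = 0.10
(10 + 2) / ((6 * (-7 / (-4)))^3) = 32 / 3087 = 0.01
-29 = -29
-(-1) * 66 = 66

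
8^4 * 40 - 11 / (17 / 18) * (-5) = 2786270 / 17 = 163898.24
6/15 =2/5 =0.40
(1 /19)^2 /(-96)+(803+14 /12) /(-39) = -27869239 /1351584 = -20.62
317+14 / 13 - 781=-6018 / 13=-462.92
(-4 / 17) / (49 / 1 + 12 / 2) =-4 / 935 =-0.00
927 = 927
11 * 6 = 66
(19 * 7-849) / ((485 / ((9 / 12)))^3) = -4833 / 1825346000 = -0.00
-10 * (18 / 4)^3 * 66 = -120285 / 2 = -60142.50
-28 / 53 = -0.53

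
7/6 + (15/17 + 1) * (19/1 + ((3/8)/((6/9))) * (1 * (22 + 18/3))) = 6791/102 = 66.58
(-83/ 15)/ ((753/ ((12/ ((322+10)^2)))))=-0.00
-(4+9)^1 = -13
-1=-1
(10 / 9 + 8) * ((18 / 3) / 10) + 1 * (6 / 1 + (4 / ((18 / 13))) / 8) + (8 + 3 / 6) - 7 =2399 / 180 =13.33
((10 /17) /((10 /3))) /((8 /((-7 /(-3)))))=0.05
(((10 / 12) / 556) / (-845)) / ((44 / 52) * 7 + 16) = -1 / 12359880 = -0.00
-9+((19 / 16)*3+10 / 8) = -67 / 16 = -4.19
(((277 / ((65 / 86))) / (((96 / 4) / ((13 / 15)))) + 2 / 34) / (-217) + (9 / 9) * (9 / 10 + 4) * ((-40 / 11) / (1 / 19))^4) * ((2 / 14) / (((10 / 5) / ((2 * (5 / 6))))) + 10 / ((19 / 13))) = 548179748599825704233 / 705280874760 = 777250267.54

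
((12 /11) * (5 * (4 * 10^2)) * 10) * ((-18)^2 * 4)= 311040000 /11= 28276363.64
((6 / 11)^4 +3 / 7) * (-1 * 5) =-264975 / 102487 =-2.59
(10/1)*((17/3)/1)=56.67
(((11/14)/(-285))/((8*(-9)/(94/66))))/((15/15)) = 47/861840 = 0.00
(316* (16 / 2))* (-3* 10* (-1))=75840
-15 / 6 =-5 / 2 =-2.50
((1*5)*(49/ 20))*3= 147/ 4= 36.75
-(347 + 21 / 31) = -10778 / 31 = -347.68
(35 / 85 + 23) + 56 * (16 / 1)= 15630 / 17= 919.41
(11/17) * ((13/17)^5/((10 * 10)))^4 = 209054601523688793826811/6909193391300873288082721700000000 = 0.00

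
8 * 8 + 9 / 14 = 905 / 14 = 64.64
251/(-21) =-11.95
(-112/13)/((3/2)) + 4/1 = -68/39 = -1.74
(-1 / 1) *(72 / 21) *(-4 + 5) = -24 / 7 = -3.43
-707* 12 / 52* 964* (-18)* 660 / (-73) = -25595754.18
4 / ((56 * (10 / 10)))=1 / 14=0.07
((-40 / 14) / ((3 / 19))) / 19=-20 / 21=-0.95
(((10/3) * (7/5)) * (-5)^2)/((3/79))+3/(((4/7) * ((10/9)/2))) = 554701/180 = 3081.67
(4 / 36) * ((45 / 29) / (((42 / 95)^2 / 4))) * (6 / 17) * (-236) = -21299000 / 72471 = -293.90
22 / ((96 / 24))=11 / 2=5.50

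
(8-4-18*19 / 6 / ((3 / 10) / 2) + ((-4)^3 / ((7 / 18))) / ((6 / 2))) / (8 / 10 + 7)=-1160 / 21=-55.24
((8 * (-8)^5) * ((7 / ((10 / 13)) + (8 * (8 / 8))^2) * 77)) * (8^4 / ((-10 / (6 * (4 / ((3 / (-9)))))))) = -1087878708854784 / 25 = -43515148354191.36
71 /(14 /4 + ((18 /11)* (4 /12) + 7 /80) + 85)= 62480 /78437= 0.80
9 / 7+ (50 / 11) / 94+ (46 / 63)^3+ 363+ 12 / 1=48700645825 / 129274299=376.72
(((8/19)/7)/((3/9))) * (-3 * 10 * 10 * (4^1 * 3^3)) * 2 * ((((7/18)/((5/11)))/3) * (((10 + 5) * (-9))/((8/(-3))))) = -3207600/19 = -168821.05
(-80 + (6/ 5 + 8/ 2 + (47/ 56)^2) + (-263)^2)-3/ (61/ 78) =66084225041/ 956480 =69091.07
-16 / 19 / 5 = -16 / 95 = -0.17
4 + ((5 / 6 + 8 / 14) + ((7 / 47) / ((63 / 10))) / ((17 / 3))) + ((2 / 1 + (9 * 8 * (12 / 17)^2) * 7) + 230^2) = 30326201117 / 570486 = 53158.54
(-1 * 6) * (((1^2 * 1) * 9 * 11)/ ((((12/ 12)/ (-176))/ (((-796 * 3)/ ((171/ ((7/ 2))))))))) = -97086528/ 19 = -5109817.26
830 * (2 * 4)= 6640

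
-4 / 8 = -1 / 2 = -0.50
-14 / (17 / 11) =-154 / 17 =-9.06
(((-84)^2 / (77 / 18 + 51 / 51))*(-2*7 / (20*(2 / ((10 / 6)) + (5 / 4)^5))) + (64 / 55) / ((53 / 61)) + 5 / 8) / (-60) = 5796393937 / 1594282400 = 3.64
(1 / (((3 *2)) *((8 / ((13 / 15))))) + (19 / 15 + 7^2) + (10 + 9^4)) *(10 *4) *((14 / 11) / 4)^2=233598925 / 8712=26813.47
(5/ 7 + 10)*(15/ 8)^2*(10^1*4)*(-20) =-421875/ 14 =-30133.93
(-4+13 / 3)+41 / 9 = 44 / 9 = 4.89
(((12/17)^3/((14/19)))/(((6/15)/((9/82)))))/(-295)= -36936/83191829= -0.00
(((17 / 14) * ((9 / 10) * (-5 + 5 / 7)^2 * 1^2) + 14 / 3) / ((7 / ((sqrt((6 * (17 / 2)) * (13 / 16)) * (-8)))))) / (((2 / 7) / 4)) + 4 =-2544.05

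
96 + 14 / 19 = 96.74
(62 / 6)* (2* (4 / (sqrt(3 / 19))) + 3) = 31 + 248* sqrt(57) / 9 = 239.04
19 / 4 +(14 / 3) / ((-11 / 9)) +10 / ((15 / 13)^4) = 2928493 / 445500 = 6.57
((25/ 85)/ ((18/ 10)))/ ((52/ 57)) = 475/ 2652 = 0.18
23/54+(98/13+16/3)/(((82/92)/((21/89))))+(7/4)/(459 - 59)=3.84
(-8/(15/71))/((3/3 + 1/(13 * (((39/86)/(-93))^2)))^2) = -2741627512/758228815815135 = -0.00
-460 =-460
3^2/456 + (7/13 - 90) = -176737/1976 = -89.44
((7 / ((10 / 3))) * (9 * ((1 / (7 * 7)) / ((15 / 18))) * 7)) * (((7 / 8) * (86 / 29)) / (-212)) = -24381 / 614800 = -0.04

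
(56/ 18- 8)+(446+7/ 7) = 3979/ 9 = 442.11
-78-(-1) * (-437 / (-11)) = -421 / 11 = -38.27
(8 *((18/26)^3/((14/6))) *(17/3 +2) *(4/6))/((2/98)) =625968/2197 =284.92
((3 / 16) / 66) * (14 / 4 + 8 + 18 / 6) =29 / 704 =0.04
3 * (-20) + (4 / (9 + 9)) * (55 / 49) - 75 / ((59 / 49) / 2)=-4796000 / 26019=-184.33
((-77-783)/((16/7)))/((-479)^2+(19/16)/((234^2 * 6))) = -395557344/241214810807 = -0.00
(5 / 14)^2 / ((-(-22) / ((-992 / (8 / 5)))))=-3875 / 1078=-3.59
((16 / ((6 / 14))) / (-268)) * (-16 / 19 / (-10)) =-0.01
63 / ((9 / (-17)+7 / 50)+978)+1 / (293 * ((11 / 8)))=179239402 / 2678213087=0.07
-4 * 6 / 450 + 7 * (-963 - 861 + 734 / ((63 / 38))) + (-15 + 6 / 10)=-2178752 / 225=-9683.34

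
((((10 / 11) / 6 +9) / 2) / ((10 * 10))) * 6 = 151 / 550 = 0.27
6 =6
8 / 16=1 / 2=0.50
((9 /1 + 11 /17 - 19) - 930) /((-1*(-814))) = -15969 /13838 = -1.15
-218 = -218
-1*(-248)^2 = -61504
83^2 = 6889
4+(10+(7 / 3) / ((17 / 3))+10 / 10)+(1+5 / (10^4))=558017 / 34000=16.41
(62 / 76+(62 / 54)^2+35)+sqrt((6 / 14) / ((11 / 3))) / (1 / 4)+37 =12*sqrt(77) / 77+2053661 / 27702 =75.50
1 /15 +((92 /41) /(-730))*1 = 571 /8979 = 0.06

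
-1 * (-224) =224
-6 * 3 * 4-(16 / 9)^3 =-56584 / 729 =-77.62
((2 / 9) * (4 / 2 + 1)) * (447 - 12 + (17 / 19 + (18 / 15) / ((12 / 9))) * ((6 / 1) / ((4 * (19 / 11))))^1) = 1050651 / 3610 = 291.04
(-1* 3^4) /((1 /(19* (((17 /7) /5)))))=-26163 /35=-747.51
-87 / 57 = -29 / 19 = -1.53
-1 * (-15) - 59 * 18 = -1047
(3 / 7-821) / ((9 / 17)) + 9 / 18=-195233 / 126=-1549.47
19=19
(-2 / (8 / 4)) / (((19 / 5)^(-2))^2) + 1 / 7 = -911622 / 4375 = -208.37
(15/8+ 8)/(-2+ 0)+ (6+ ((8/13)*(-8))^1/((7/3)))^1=-1525/1456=-1.05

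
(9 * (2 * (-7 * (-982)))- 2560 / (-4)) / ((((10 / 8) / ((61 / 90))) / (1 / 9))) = 15173384 / 2025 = 7493.03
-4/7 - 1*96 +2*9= -550/7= -78.57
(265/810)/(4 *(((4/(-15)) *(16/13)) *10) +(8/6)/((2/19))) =-0.71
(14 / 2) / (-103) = -7 / 103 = -0.07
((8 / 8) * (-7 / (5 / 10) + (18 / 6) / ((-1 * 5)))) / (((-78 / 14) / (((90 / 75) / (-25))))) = -1022 / 8125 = -0.13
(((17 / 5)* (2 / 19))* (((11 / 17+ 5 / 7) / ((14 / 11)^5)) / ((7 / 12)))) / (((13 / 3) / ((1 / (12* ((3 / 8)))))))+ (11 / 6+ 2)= 23471009701 / 6102453630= 3.85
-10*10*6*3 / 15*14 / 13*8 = -13440 / 13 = -1033.85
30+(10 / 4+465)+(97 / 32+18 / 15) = 501.73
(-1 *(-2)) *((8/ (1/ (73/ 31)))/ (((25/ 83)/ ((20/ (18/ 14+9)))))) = 339304/ 1395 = 243.23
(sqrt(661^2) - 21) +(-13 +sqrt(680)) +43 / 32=2* sqrt(170) +20107 / 32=654.42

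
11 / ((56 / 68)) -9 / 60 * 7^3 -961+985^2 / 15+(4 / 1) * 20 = 63762.57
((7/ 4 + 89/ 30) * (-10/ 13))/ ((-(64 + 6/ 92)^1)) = 6509/ 114933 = 0.06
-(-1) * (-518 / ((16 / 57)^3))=-47964987 / 2048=-23420.40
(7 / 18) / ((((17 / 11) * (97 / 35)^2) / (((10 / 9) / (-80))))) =-0.00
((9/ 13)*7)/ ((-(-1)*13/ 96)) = 6048/ 169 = 35.79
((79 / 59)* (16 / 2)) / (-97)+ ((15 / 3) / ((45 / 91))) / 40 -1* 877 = -1806572287 / 2060280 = -876.86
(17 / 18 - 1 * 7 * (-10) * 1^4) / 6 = 1277 / 108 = 11.82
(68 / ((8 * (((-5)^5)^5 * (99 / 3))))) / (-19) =0.00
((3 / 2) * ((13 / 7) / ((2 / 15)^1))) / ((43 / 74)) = 21645 / 602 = 35.96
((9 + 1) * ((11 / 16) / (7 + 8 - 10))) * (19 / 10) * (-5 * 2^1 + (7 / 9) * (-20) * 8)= -25289 / 72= -351.24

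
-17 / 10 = -1.70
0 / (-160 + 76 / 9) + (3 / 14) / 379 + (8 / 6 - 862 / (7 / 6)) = -11739895 / 15918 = -737.52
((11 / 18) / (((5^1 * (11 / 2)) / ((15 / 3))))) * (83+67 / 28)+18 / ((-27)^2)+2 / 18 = 21827 / 2268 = 9.62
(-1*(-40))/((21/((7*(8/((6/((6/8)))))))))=40/3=13.33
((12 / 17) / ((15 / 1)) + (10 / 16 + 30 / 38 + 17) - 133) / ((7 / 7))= -1479837 / 12920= -114.54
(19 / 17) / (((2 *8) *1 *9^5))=19 / 16061328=0.00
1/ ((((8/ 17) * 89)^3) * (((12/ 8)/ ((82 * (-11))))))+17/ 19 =4559938135/ 5143453824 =0.89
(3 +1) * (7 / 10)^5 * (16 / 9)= 33614 / 28125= 1.20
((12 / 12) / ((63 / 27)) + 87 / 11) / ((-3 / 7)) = -214 / 11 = -19.45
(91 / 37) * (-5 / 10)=-1.23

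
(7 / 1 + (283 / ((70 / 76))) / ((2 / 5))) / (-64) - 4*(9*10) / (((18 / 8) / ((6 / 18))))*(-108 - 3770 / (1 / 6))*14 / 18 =1900642463 / 2016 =942779.00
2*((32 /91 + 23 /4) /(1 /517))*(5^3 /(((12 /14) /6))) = 143532125 /26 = 5520466.35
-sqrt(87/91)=-sqrt(7917)/91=-0.98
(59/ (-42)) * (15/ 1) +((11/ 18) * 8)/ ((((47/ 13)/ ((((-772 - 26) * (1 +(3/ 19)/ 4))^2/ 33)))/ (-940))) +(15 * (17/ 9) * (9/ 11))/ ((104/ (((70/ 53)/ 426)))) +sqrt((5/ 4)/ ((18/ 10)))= -2395974684143485/ 90402312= -26503466.90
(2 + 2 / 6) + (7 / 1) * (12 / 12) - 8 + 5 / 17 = 83 / 51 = 1.63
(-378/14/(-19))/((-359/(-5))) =135/6821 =0.02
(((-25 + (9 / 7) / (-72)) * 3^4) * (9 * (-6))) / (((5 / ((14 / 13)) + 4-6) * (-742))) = -3063987 / 54908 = -55.80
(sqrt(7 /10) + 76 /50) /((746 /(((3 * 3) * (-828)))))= -141588 /9325 - 1863 * sqrt(70) /1865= -23.54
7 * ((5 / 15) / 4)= 7 / 12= 0.58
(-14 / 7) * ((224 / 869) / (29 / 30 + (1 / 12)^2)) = -322560 / 609169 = -0.53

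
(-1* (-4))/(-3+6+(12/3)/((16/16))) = 4/7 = 0.57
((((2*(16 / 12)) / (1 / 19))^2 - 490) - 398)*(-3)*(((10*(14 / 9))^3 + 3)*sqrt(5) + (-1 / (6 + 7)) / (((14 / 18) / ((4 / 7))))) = 181344 / 637 - 41500377944*sqrt(5) / 2187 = -42431204.19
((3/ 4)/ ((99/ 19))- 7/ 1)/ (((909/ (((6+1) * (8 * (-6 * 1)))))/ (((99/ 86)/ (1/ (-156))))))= -1976520/ 4343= -455.10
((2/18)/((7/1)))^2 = 1/3969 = 0.00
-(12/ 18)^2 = -0.44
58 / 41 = 1.41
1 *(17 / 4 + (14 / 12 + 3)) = 8.42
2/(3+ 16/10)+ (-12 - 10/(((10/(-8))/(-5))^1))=-1186/23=-51.57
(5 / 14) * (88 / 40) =11 / 14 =0.79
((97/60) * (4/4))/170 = 97/10200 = 0.01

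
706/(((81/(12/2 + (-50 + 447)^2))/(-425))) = -47292380750/81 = -583856552.47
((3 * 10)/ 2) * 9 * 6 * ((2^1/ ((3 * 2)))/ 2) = 135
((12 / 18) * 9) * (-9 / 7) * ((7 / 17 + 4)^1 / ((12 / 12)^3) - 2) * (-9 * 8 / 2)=669.78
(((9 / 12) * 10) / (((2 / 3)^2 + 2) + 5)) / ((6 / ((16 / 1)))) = 2.69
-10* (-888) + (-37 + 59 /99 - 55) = 870071 /99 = 8788.60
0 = 0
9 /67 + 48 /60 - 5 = -1362 /335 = -4.07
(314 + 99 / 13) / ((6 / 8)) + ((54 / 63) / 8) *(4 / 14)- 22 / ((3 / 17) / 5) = -743311 / 3822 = -194.48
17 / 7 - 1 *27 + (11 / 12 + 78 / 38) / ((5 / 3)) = -60621 / 2660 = -22.79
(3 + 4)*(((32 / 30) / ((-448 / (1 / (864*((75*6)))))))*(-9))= 1 / 2592000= 0.00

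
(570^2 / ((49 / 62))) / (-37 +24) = -20143800 / 637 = -31622.92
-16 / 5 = -3.20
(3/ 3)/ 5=1/ 5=0.20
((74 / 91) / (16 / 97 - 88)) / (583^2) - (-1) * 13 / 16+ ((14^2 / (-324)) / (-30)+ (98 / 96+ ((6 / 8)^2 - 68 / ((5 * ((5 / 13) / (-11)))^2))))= -11859659808596297989 / 5336335474470000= -2222.44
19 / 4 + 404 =1635 / 4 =408.75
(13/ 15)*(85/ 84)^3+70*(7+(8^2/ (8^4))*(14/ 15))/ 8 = 62.28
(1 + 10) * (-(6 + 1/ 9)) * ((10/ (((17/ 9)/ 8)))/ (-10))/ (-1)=-4840/ 17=-284.71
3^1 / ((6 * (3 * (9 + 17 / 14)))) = 7 / 429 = 0.02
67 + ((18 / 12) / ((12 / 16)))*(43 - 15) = 123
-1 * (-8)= 8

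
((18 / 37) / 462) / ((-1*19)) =-3 / 54131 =-0.00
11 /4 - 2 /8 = 5 /2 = 2.50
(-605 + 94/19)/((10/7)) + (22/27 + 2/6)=-2148899/5130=-418.89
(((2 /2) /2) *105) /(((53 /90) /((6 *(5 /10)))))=14175 /53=267.45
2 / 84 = 1 / 42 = 0.02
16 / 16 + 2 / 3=5 / 3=1.67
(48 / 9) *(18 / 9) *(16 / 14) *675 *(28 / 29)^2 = 6451200 / 841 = 7670.87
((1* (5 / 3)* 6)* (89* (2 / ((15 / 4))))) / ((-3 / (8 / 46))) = -5696 / 207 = -27.52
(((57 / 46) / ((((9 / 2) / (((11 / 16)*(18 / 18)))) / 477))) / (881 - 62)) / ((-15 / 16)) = -11077 / 94185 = -0.12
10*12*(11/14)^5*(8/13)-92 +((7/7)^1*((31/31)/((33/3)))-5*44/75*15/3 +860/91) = -540851977/7210203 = -75.01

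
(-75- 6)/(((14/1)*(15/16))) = -216/35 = -6.17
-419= -419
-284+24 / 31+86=-6114 / 31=-197.23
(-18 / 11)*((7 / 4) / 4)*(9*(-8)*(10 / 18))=315 / 11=28.64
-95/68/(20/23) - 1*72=-20021/272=-73.61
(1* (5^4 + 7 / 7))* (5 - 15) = -6260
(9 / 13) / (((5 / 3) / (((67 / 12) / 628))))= 603 / 163280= 0.00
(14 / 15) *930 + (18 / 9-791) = 79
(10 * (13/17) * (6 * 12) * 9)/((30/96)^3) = 69009408/425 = 162375.08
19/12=1.58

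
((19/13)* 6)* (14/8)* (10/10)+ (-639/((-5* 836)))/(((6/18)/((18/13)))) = 217104/13585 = 15.98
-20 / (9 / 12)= -80 / 3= -26.67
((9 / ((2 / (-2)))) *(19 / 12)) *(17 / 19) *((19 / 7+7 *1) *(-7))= 867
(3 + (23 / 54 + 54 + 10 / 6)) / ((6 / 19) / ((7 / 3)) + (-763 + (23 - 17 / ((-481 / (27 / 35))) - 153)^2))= 17183302934525 / 4690393103033856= 0.00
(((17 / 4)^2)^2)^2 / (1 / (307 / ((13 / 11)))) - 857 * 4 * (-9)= 23583417794993 / 851968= 27681107.50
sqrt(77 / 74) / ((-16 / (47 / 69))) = -47 * sqrt(5698) / 81696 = -0.04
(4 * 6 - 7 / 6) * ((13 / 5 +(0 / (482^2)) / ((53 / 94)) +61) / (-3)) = -7261 / 15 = -484.07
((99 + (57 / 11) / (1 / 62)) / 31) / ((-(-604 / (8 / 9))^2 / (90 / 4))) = -15410 / 23325423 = -0.00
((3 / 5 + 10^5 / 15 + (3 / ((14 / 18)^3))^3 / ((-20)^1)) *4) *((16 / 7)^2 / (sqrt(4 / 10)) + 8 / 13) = 128892115761944 / 7868953365 + 2062273852191104 *sqrt(10) / 29659901145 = 236255.23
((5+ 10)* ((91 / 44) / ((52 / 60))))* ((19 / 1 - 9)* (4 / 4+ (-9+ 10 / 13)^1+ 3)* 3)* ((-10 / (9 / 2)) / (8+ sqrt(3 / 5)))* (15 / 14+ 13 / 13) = 10875000 / 4121 - 271875* sqrt(15) / 4121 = 2383.41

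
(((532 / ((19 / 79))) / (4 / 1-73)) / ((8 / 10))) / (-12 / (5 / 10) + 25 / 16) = 44240 / 24771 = 1.79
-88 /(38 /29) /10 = -638 /95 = -6.72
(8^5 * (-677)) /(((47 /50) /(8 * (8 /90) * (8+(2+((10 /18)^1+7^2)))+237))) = -6592655548.28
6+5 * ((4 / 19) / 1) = 7.05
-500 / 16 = -125 / 4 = -31.25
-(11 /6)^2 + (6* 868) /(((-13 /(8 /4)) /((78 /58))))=-1128437 /1044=-1080.88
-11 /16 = -0.69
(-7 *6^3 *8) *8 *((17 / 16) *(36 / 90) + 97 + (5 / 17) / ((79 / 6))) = -63320999616 / 6715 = -9429784.01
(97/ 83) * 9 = 873/ 83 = 10.52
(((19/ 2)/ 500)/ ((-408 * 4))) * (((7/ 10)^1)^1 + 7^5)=-3193463/ 16320000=-0.20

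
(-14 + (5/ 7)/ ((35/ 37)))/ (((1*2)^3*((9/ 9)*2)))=-649/ 784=-0.83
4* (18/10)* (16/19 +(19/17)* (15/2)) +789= 1381497/1615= 855.42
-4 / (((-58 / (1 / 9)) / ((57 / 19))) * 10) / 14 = 1 / 6090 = 0.00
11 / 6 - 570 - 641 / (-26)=-21197 / 39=-543.51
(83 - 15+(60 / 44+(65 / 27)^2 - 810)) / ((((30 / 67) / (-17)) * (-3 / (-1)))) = 3355885816 / 360855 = 9299.82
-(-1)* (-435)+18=-417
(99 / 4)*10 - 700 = -905 / 2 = -452.50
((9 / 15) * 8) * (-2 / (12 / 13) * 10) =-104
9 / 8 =1.12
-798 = -798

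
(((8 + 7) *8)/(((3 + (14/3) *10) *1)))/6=60/149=0.40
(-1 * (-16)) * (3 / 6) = 8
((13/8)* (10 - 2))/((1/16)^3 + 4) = 53248/16385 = 3.25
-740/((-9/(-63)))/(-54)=2590/27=95.93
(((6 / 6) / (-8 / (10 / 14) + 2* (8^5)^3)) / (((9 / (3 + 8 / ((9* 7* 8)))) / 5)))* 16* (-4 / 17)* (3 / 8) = -4750 / 141309234401749029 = -0.00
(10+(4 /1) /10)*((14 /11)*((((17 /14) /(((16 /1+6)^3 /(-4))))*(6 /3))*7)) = -6188 /73205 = -0.08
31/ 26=1.19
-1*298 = -298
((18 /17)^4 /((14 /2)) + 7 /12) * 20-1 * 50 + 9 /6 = -33.24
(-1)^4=1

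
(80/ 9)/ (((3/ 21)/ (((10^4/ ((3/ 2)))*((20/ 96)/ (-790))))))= -700000/ 6399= -109.39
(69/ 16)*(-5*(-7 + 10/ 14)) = 3795/ 28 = 135.54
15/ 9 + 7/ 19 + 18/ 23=3694/ 1311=2.82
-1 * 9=-9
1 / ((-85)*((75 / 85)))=-0.01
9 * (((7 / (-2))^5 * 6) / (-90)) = 50421 / 160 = 315.13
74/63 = 1.17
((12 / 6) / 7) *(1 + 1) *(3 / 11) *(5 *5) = 300 / 77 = 3.90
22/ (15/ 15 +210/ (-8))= -88/ 101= -0.87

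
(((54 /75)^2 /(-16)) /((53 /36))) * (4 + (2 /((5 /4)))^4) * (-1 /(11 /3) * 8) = 115403616 /227734375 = 0.51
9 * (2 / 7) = 18 / 7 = 2.57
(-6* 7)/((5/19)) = -798/5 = -159.60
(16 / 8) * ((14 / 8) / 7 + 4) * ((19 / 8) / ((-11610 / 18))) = -323 / 10320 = -0.03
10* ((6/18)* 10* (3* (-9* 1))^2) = 24300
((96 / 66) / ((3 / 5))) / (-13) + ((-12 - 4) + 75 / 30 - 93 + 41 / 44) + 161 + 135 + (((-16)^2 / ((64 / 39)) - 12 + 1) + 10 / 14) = 4035547 / 12012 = 335.96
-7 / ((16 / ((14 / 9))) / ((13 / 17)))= -637 / 1224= -0.52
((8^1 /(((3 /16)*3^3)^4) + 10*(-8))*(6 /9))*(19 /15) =-130842108896 /1937102445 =-67.55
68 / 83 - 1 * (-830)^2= -57178632 / 83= -688899.18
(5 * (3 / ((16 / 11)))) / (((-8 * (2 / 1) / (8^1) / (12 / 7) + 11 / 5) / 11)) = 27225 / 248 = 109.78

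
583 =583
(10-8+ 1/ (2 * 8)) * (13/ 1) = 429/ 16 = 26.81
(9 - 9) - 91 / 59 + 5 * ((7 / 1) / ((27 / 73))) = 148288 / 1593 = 93.09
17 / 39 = 0.44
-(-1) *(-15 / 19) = -15 / 19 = -0.79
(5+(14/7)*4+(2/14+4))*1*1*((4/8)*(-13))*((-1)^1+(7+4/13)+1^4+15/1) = -17400/7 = -2485.71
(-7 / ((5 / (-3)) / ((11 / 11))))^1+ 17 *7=616 / 5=123.20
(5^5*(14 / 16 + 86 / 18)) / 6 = 1271875 / 432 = 2944.16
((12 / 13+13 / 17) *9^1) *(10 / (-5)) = -6714 / 221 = -30.38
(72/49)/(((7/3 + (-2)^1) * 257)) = 216/12593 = 0.02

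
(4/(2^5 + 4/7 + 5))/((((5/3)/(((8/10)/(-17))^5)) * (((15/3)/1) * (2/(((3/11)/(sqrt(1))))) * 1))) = -0.00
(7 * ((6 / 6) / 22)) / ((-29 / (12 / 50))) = -21 / 7975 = -0.00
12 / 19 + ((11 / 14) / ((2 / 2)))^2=4651 / 3724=1.25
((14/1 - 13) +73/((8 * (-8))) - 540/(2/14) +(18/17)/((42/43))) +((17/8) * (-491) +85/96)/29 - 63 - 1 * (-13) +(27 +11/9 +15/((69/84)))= -6019944835/1576512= -3818.52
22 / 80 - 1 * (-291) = 11651 / 40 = 291.28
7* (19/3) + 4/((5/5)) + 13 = 184/3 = 61.33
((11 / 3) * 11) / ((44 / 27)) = 99 / 4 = 24.75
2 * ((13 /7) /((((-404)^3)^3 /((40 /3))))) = -65 /376297729660871949041664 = -0.00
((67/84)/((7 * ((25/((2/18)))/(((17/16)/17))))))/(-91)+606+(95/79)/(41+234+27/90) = 25388104437101971/41894259825600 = 606.00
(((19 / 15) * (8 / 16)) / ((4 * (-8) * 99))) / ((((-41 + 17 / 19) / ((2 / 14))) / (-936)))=-4693 / 7040880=-0.00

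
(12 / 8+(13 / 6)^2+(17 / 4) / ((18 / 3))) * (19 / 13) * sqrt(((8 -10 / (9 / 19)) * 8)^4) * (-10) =-10518746560 / 9477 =-1109923.66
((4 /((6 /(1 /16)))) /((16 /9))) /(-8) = -3 /1024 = -0.00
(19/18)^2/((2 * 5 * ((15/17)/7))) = 42959/48600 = 0.88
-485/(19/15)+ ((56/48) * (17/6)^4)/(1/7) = 21187651/147744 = 143.41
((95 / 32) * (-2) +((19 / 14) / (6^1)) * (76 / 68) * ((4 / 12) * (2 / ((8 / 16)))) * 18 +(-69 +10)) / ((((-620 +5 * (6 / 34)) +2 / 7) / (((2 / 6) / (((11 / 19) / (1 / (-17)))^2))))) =13488043 / 41202434064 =0.00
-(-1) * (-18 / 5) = -18 / 5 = -3.60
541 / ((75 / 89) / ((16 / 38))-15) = -385192 / 9255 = -41.62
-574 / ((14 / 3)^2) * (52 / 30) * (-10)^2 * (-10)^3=31980000 / 7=4568571.43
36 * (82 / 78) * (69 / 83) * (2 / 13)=67896 / 14027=4.84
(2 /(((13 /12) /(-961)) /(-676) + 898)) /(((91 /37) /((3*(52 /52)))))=10240416 /3769487911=0.00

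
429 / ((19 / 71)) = 30459 / 19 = 1603.11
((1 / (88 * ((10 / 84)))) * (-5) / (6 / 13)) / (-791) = 13 / 9944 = 0.00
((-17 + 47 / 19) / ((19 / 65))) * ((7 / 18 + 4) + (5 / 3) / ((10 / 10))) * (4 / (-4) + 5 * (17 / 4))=-4399785 / 722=-6093.89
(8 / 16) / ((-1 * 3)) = -1 / 6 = -0.17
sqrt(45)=6.71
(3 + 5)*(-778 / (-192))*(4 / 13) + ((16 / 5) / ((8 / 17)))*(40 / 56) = 4049 / 273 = 14.83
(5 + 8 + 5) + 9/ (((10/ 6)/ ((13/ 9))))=129/ 5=25.80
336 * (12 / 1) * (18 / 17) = 72576 / 17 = 4269.18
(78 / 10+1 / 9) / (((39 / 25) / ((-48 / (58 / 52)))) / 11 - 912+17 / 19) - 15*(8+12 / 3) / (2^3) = -61720436435 / 2742072318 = -22.51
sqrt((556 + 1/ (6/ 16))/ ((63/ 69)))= 2*sqrt(67459)/ 21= 24.74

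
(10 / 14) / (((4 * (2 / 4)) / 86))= 215 / 7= 30.71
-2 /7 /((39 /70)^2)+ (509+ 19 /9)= 776000 /1521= 510.19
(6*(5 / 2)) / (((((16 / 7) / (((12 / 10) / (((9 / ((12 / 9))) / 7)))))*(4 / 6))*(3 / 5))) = 245 / 12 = 20.42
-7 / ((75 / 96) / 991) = -221984 / 25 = -8879.36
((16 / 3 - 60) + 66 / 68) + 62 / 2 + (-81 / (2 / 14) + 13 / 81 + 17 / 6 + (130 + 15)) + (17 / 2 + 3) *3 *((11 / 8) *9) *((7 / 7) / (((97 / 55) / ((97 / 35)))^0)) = -325297 / 22032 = -14.76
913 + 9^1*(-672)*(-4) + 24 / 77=1933109 / 77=25105.31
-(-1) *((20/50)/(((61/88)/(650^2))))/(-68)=-3718000/1037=-3585.34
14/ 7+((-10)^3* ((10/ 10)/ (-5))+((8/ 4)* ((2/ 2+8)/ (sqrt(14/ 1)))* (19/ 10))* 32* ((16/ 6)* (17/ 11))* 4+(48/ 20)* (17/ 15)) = 5118/ 25+496128* sqrt(14)/ 385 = 5026.38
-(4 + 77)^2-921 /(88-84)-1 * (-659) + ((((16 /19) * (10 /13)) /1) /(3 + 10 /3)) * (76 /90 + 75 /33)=-3798584197 /619476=-6131.93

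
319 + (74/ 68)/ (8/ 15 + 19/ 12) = 689831/ 2159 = 319.51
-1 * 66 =-66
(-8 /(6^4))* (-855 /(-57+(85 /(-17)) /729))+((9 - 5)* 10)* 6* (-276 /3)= -22080.09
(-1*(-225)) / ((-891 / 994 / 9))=-24850 / 11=-2259.09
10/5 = 2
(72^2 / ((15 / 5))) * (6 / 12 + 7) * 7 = 90720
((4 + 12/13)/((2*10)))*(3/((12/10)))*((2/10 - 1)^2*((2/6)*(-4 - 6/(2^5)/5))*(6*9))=-46512/1625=-28.62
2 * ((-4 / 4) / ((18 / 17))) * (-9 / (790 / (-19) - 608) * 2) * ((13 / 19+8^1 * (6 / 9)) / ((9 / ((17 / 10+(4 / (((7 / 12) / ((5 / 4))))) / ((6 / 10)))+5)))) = -71981 / 98010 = -0.73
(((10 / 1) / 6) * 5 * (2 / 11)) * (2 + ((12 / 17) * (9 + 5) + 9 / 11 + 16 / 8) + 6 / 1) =193550 / 6171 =31.36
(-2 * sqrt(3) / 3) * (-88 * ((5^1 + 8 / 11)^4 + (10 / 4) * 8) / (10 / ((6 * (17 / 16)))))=70994.11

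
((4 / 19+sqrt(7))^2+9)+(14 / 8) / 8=8*sqrt(7) / 19+187871 / 11552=17.38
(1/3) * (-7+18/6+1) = -1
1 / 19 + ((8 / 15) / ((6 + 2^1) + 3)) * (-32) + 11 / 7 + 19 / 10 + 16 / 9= 98761 / 26334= 3.75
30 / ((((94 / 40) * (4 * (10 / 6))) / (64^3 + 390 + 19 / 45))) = 23628098 / 47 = 502725.49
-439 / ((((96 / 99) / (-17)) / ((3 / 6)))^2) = -138162519 / 4096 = -33731.08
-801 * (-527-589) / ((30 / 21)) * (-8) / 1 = -25029648 / 5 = -5005929.60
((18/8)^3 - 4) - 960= -60967/64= -952.61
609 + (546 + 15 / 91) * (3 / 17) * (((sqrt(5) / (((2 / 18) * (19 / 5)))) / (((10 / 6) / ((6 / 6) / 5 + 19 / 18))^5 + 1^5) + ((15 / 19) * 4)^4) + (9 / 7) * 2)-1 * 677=123620675642625555 * sqrt(5) / 2773577909751649 + 1060032458594 / 108557393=9864.38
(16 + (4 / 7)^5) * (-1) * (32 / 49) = -8637952 / 823543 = -10.49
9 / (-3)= -3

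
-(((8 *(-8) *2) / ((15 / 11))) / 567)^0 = -1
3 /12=1 /4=0.25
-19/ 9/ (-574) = 19/ 5166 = 0.00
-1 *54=-54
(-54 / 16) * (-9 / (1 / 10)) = 1215 / 4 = 303.75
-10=-10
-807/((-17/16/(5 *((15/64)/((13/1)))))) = 60525/884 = 68.47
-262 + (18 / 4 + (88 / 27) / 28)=-257.38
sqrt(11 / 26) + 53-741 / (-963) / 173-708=-36373868 / 55533 + sqrt(286) / 26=-654.35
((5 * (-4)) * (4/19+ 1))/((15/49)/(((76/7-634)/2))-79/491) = 574700770/3842617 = 149.56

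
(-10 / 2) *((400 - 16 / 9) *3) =-17920 / 3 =-5973.33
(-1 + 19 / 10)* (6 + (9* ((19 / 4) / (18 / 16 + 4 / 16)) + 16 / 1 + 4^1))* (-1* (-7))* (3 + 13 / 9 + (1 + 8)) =24178 / 5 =4835.60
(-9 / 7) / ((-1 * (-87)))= -3 / 203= -0.01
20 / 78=10 / 39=0.26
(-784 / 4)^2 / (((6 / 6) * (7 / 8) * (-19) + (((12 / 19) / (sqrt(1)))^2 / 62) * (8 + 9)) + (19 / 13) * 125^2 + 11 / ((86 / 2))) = 1922572975232 / 1142067133955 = 1.68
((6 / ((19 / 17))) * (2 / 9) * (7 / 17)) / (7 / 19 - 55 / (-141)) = 329 / 508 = 0.65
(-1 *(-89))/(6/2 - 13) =-89/10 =-8.90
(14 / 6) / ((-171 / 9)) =-7 / 57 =-0.12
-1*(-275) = 275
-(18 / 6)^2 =-9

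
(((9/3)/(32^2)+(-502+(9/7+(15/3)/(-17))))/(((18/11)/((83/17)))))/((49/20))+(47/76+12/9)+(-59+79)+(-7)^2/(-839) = -4283271033434131/7281485600256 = -588.24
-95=-95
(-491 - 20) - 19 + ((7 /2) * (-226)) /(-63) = -517.44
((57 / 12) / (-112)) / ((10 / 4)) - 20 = -22419 / 1120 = -20.02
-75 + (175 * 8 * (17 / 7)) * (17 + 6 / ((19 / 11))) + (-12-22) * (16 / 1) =1310839 / 19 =68991.53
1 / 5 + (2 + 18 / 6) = 26 / 5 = 5.20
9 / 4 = 2.25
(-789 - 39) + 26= -802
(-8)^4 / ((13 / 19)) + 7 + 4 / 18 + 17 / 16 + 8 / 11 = 123458791 / 20592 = 5995.47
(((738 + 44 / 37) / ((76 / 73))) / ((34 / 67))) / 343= 66884425 / 16396772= 4.08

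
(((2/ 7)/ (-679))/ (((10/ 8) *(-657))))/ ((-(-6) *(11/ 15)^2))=20/ 125949747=0.00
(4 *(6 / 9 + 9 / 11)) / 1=196 / 33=5.94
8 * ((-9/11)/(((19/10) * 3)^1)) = -240/209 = -1.15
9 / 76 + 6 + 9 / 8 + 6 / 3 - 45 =-35.76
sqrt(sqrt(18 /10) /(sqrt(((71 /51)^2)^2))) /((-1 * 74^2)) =-51 * sqrt(3) * 5^(3 /4) /1943980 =-0.00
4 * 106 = 424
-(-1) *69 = 69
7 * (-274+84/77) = -21014/11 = -1910.36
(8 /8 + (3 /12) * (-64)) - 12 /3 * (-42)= 153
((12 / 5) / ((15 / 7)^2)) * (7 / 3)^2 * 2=19208 / 3375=5.69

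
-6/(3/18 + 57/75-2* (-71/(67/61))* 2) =-60300/2607913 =-0.02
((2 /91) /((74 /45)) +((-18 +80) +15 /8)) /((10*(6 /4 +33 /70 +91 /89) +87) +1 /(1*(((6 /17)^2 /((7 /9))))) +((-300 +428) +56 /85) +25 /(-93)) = 32689668956355 /128721916748854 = 0.25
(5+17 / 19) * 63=7056 / 19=371.37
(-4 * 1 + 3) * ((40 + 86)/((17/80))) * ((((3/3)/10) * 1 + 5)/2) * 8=-12096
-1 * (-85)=85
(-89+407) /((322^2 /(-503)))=-79977 /51842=-1.54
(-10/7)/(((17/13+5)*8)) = -65/2296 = -0.03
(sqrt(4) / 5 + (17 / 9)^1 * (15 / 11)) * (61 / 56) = 29951 / 9240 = 3.24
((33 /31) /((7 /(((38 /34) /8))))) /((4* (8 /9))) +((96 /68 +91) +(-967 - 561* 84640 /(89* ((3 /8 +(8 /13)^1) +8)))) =-5061306886701 /84050176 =-60217.68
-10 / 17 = -0.59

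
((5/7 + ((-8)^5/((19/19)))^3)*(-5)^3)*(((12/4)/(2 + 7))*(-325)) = -3335185270920465625/7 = -476455038702923660.71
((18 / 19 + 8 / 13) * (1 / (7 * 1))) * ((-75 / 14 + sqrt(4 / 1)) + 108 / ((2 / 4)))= 44197 / 931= 47.47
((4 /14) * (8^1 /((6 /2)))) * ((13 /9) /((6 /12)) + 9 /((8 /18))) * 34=16184 /27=599.41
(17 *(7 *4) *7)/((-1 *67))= -3332/67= -49.73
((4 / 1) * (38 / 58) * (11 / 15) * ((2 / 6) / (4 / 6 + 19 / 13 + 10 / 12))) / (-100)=-0.00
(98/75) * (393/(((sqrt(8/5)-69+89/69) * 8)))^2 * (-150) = -2458592712303098805/23805546684856448-907447100785785 * sqrt(10)/743923333901764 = -107.14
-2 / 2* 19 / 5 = -19 / 5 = -3.80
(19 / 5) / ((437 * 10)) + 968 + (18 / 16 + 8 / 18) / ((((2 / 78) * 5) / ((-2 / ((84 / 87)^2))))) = 5094423169 / 5409600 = 941.74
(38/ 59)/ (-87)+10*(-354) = -18170858/ 5133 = -3540.01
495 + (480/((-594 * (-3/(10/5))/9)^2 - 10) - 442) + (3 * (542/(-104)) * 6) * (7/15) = 11801809/1272830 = 9.27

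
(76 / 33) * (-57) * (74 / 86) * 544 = -29064832 / 473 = -61447.85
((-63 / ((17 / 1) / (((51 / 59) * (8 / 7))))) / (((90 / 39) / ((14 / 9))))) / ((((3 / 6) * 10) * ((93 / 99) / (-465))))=72072 / 295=244.31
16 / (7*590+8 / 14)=56 / 14457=0.00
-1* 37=-37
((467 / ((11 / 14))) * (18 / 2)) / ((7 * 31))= 8406 / 341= 24.65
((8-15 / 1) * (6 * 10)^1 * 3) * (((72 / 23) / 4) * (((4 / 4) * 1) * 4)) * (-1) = 90720 / 23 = 3944.35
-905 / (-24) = 905 / 24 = 37.71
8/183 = 0.04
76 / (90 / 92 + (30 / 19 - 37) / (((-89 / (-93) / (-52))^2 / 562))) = -526144504 / 406894471046361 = -0.00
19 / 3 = 6.33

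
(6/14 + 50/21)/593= 0.00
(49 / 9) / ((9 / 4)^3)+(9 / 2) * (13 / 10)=830357 / 131220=6.33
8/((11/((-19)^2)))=2888/11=262.55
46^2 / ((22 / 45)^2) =1071225 / 121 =8853.10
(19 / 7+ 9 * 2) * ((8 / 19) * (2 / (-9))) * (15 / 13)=-11600 / 5187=-2.24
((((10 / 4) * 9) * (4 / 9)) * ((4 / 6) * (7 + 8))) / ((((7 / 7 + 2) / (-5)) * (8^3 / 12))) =-125 / 32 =-3.91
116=116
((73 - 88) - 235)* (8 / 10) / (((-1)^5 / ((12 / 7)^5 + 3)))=59850600 / 16807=3561.05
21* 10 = 210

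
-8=-8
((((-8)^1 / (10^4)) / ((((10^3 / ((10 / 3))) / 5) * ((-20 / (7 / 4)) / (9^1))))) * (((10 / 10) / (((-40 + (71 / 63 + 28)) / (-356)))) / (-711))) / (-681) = 4361 / 6142052500000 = 0.00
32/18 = 1.78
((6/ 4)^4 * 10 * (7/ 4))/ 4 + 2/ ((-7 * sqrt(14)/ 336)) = 2835/ 128-48 * sqrt(14)/ 7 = -3.51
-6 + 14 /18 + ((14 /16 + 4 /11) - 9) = -10283 /792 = -12.98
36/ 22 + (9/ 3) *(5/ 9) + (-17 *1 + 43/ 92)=-40165/ 3036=-13.23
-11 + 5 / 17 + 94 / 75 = -12052 / 1275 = -9.45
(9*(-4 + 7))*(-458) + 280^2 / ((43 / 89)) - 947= 6405141 / 43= 148956.77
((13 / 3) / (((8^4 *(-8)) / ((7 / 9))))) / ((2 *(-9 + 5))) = 91 / 7077888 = 0.00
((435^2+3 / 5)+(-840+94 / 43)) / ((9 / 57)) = 769564106 / 645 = 1193122.64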